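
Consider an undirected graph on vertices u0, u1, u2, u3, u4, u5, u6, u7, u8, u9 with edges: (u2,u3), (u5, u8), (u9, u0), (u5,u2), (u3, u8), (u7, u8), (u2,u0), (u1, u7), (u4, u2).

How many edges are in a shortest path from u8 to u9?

Distance 0: u8.
Distance 1: u3, u5, u7.
Distance 2: u1, u2.
Distance 3: u0, u4.
Distance 4: u9 — contains u9.

4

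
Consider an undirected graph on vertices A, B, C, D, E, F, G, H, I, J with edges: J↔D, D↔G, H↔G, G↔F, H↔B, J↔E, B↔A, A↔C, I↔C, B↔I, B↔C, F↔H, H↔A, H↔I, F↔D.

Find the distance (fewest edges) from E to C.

6

Distance 0: E.
Distance 1: J.
Distance 2: D.
Distance 3: F, G.
Distance 4: H.
Distance 5: A, B, I.
Distance 6: C — contains C.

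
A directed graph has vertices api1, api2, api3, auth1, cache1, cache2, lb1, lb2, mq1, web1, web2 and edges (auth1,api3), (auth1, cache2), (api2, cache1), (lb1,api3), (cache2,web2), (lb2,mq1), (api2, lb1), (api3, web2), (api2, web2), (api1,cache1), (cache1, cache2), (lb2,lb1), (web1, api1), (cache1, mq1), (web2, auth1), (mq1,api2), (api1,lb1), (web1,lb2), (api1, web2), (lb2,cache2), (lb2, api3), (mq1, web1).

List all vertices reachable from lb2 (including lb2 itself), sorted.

api1, api2, api3, auth1, cache1, cache2, lb1, lb2, mq1, web1, web2

Start at lb2.
Its neighbours: api3, cache2, lb1, mq1.
Then their neighbours: api2, web1, web2.
Then next layer: api1, auth1, cache1.
Every vertex is now reached.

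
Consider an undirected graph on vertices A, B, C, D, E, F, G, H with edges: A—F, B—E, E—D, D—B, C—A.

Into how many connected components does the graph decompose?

From A: component {A, C, F}.
From B: component {B, D, E}.
From G: component {G}.
From H: component {H}.
That's 4 components.

4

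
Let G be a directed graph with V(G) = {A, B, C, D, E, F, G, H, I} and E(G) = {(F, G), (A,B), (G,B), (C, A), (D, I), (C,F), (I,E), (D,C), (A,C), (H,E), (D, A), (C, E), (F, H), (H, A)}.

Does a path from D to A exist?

Explore from D.
Distance 1: reach A, C, I.
Found A.

Yes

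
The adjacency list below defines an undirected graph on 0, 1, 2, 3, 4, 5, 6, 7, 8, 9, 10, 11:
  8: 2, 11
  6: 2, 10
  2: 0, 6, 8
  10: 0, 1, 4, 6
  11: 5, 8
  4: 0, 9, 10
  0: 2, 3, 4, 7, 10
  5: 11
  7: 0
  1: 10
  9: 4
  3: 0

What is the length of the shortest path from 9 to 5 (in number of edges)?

Distance 0: 9.
Distance 1: 4.
Distance 2: 0, 10.
Distance 3: 1, 2, 3, 6, 7.
Distance 4: 8.
Distance 5: 11.
Distance 6: 5 — contains 5.

6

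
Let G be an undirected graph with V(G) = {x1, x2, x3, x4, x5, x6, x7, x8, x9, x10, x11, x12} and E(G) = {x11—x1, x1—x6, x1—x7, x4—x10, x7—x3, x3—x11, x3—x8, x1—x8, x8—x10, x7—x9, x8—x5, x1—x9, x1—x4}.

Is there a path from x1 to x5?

Yes

Explore from x1.
Distance 1: reach x4, x6, x7, x8, x9, x11.
Distance 2: reach x3, x5, x10.
Found x5.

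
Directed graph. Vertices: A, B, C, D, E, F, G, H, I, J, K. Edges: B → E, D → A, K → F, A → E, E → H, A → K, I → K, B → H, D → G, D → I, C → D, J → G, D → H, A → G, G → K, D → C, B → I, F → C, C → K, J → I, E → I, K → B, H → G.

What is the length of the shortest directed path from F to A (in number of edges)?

Distance 0: F.
Distance 1: C.
Distance 2: D, K.
Distance 3: A, B, G, H, I — contains A.

3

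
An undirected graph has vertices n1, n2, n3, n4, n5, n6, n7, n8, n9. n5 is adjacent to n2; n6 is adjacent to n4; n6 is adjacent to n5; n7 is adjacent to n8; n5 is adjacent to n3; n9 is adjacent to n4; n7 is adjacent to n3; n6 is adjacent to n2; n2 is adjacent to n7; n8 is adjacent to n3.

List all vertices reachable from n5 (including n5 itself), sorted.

Start at n5.
Its neighbours: n2, n3, n6.
Then their neighbours: n4, n7, n8.
Then next layer: n9.
Nothing further is reachable.

n2, n3, n4, n5, n6, n7, n8, n9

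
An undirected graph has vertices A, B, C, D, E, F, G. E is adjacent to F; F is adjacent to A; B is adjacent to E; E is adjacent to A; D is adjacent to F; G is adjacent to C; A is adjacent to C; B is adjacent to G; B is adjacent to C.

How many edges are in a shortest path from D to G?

Distance 0: D.
Distance 1: F.
Distance 2: A, E.
Distance 3: B, C.
Distance 4: G — contains G.

4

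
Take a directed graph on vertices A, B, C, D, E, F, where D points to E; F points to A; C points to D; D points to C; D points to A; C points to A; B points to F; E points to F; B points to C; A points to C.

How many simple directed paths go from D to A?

D→A
D→C→A
D→E→F→A

3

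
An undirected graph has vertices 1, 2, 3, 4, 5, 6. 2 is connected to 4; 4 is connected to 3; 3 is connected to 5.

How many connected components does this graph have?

3

From 1: component {1}.
From 2: component {2, 3, 4, 5}.
From 6: component {6}.
That's 3 components.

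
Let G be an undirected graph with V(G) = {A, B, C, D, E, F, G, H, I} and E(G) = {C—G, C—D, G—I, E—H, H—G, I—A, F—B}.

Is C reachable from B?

Explore from B.
Distance 1: reach F.
The search is exhausted without reaching C; it lies in a different component.

No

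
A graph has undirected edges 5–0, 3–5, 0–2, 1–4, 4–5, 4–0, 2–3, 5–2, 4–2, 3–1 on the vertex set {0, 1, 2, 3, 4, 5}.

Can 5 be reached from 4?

Explore from 4.
Distance 1: reach 0, 1, 2, 5.
Found 5.

Yes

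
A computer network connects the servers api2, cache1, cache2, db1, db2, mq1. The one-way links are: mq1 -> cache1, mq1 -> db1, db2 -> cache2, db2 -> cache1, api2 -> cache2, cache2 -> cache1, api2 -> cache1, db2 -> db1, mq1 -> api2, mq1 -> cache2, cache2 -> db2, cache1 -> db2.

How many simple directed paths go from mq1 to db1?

mq1→api2→cache1→db2→db1
mq1→api2→cache2→cache1→db2→db1
mq1→api2→cache2→db2→db1
mq1→cache1→db2→db1
mq1→cache2→cache1→db2→db1
mq1→cache2→db2→db1
mq1→db1

7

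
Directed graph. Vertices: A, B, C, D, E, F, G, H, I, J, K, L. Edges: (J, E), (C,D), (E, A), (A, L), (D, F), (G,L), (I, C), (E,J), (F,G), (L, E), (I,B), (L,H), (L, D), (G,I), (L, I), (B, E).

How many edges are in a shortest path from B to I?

Distance 0: B.
Distance 1: E.
Distance 2: A, J.
Distance 3: L.
Distance 4: D, H, I — contains I.

4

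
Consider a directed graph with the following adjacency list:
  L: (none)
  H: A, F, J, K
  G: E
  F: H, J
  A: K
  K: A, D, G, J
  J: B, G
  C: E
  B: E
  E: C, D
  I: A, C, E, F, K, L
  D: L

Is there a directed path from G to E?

Yes

Explore from G.
Distance 1: reach E.
Found E.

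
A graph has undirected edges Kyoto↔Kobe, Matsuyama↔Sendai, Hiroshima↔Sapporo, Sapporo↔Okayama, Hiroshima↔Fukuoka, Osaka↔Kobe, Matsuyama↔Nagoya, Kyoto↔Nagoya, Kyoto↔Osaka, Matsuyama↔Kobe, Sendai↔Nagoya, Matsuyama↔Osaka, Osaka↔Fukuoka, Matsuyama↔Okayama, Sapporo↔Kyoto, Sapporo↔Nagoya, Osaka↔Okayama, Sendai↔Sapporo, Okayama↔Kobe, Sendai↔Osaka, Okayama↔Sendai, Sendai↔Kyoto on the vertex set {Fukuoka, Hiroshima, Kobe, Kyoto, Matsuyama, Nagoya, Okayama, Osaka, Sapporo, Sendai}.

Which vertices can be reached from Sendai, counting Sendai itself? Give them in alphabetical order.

Start at Sendai.
Its neighbours: Kyoto, Matsuyama, Nagoya, Okayama, Osaka, Sapporo.
Then their neighbours: Fukuoka, Hiroshima, Kobe.
Every vertex is now reached.

Fukuoka, Hiroshima, Kobe, Kyoto, Matsuyama, Nagoya, Okayama, Osaka, Sapporo, Sendai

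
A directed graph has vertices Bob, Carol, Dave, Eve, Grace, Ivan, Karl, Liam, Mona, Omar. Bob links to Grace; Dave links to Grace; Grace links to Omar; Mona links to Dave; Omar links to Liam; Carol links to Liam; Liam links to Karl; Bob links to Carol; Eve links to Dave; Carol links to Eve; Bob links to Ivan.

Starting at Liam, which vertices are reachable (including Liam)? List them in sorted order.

Karl, Liam

Start at Liam.
Its neighbours: Karl.
Nothing further is reachable.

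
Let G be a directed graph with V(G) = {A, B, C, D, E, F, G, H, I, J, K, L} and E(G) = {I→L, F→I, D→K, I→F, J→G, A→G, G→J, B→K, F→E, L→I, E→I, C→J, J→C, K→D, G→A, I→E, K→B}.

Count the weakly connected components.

4

From A: component {A, C, G, J}.
From B: component {B, D, K}.
From E: component {E, F, I, L}.
From H: component {H}.
That's 4 components.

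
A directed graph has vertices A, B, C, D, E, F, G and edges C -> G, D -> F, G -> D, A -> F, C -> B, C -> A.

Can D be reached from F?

F has no outgoing edges, so nothing is reachable from it.

No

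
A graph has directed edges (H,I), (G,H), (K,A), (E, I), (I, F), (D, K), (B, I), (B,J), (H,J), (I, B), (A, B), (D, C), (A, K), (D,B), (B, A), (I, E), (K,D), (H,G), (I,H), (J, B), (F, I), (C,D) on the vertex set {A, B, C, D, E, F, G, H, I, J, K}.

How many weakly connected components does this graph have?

1

From A: component {A, B, C, D, E, F, G, H, I, J, K}.
That's 1 component.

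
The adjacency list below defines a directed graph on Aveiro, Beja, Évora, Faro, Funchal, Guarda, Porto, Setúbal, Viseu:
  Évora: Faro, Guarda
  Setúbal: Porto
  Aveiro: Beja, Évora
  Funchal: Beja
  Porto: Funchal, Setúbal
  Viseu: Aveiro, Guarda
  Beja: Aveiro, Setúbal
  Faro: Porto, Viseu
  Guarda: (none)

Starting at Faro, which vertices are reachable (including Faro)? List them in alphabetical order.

Start at Faro.
Its neighbours: Porto, Viseu.
Then their neighbours: Aveiro, Funchal, Guarda, Setúbal.
Then next layer: Beja, Évora.
Every vertex is now reached.

Aveiro, Beja, Évora, Faro, Funchal, Guarda, Porto, Setúbal, Viseu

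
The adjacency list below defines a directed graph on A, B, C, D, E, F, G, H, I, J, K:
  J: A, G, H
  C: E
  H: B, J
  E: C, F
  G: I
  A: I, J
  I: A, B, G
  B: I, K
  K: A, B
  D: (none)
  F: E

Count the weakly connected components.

From A: component {A, B, G, H, I, J, K}.
From C: component {C, E, F}.
From D: component {D}.
That's 3 components.

3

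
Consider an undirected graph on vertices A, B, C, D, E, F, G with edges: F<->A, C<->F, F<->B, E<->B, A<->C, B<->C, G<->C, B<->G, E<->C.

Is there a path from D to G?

D has no edges, so nothing is reachable from it.

No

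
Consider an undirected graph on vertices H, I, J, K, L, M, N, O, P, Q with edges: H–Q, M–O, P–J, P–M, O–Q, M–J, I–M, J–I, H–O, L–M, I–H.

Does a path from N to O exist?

N has no edges, so nothing is reachable from it.

No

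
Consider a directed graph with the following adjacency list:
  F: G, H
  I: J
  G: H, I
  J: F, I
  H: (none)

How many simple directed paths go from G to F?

1

G→I→J→F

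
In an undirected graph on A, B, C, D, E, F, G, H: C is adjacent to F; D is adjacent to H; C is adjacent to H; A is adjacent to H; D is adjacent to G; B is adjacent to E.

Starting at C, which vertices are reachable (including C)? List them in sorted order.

A, C, D, F, G, H

Start at C.
Its neighbours: F, H.
Then their neighbours: A, D.
Then next layer: G.
Nothing further is reachable.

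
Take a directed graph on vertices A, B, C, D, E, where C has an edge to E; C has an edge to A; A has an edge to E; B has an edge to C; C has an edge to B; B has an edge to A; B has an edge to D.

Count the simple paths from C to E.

C→A→E
C→B→A→E
C→E

3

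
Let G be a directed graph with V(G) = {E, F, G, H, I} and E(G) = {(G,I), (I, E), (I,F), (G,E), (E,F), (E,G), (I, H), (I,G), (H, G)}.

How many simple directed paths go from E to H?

1

E→G→I→H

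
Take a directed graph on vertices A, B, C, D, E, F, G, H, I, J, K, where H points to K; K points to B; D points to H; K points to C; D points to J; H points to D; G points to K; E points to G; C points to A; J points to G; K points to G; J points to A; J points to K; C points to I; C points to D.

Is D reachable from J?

Explore from J.
Distance 1: reach A, G, K.
Distance 2: reach B, C.
Distance 3: reach D, I.
Found D.

Yes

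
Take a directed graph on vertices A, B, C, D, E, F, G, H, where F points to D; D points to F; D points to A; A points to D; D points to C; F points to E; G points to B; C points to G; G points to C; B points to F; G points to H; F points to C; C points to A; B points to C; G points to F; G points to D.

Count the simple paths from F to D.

3

F→C→A→D
F→C→G→D
F→D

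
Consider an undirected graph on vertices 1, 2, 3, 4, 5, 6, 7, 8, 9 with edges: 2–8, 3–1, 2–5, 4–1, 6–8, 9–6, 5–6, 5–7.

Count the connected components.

From 1: component {1, 3, 4}.
From 2: component {2, 5, 6, 7, 8, 9}.
That's 2 components.

2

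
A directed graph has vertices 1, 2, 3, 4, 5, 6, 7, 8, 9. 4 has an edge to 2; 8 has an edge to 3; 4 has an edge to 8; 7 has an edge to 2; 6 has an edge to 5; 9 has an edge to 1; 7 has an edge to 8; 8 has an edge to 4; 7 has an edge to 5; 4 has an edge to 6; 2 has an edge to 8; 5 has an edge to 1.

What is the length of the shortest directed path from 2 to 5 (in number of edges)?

4

Distance 0: 2.
Distance 1: 8.
Distance 2: 3, 4.
Distance 3: 6.
Distance 4: 5 — contains 5.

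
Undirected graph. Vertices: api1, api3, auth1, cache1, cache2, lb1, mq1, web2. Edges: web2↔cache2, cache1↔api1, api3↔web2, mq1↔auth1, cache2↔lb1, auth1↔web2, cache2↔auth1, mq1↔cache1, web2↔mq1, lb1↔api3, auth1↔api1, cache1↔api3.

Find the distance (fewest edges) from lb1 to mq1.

3

Distance 0: lb1.
Distance 1: api3, cache2.
Distance 2: auth1, cache1, web2.
Distance 3: api1, mq1 — contains mq1.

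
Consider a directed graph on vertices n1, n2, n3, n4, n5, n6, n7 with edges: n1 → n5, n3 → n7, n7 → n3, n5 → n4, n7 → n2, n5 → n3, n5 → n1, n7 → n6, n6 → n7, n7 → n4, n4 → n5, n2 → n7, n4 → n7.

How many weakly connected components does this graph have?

1

From n1: component {n1, n2, n3, n4, n5, n6, n7}.
That's 1 component.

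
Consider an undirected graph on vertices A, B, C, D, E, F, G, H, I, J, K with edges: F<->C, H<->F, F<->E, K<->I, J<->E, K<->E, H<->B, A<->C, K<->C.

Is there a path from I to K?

Yes

Explore from I.
Distance 1: reach K.
Found K.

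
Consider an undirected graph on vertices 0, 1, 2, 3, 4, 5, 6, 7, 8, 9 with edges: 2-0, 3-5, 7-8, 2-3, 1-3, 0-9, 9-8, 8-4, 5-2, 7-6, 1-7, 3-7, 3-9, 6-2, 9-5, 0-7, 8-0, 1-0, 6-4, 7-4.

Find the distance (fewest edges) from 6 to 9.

3

Distance 0: 6.
Distance 1: 2, 4, 7.
Distance 2: 0, 1, 3, 5, 8.
Distance 3: 9 — contains 9.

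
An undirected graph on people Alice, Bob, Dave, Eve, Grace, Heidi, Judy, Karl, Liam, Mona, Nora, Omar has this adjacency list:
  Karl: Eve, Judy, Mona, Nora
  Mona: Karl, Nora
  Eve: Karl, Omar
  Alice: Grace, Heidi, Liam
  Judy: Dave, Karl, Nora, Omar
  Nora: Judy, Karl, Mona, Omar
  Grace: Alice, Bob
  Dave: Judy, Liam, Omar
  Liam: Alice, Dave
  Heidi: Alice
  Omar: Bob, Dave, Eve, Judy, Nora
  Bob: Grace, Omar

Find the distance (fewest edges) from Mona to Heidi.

Distance 0: Mona.
Distance 1: Karl, Nora.
Distance 2: Eve, Judy, Omar.
Distance 3: Bob, Dave.
Distance 4: Grace, Liam.
Distance 5: Alice.
Distance 6: Heidi — contains Heidi.

6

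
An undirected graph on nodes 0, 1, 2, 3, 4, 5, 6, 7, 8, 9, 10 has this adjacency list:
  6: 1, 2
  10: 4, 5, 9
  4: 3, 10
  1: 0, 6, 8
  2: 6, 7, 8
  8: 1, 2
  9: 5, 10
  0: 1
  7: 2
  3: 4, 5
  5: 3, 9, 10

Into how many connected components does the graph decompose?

2

From 0: component {0, 1, 2, 6, 7, 8}.
From 3: component {3, 4, 5, 9, 10}.
That's 2 components.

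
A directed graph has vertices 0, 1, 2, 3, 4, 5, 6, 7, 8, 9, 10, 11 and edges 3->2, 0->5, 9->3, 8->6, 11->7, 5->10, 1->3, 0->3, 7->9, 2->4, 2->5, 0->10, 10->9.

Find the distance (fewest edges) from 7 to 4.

Distance 0: 7.
Distance 1: 9.
Distance 2: 3.
Distance 3: 2.
Distance 4: 4, 5 — contains 4.

4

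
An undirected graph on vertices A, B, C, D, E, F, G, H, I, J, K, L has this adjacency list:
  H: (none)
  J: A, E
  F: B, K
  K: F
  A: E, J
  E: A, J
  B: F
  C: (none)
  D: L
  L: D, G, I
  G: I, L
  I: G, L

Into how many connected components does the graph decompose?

From A: component {A, E, J}.
From B: component {B, F, K}.
From C: component {C}.
From D: component {D, G, I, L}.
From H: component {H}.
That's 5 components.

5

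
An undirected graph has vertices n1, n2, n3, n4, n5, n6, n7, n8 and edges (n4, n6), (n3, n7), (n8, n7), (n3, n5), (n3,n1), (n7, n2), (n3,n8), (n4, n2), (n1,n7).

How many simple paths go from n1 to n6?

3

n1–n3–n7–n2–n4–n6
n1–n3–n8–n7–n2–n4–n6
n1–n7–n2–n4–n6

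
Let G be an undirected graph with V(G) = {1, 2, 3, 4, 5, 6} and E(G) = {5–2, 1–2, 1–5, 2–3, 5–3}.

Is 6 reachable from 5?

Explore from 5.
Distance 1: reach 1, 2, 3.
The search is exhausted without reaching 6; it lies in a different component.

No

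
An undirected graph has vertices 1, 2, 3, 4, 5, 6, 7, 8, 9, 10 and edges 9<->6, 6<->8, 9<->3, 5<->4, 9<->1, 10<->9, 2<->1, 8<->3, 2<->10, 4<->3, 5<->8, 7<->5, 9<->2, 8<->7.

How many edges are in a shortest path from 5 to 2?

Distance 0: 5.
Distance 1: 4, 7, 8.
Distance 2: 3, 6.
Distance 3: 9.
Distance 4: 1, 2, 10 — contains 2.

4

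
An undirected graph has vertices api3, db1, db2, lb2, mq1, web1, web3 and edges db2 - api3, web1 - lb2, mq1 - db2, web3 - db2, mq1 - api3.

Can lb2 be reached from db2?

Explore from db2.
Distance 1: reach api3, mq1, web3.
The search is exhausted without reaching lb2; it lies in a different component.

No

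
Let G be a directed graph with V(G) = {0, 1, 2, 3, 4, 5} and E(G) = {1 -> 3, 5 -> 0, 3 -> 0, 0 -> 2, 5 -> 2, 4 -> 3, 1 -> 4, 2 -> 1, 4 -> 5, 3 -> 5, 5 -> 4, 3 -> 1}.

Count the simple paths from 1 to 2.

8

1→3→0→2
1→3→5→0→2
1→3→5→2
1→4→3→0→2
1→4→3→5→0→2
1→4→3→5→2
1→4→5→0→2
1→4→5→2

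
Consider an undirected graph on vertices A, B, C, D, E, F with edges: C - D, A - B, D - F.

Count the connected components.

From A: component {A, B}.
From C: component {C, D, F}.
From E: component {E}.
That's 3 components.

3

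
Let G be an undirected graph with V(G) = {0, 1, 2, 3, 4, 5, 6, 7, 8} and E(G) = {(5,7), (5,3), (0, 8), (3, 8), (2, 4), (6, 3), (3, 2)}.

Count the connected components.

2

From 0: component {0, 2, 3, 4, 5, 6, 7, 8}.
From 1: component {1}.
That's 2 components.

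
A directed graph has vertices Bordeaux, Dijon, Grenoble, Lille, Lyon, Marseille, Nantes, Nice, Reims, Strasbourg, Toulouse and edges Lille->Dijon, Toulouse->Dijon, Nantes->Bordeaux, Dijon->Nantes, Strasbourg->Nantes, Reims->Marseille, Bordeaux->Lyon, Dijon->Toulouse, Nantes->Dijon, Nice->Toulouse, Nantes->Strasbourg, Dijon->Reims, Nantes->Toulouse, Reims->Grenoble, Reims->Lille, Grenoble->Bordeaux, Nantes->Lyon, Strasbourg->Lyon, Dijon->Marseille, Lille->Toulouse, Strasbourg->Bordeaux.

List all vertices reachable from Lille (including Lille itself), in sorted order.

Bordeaux, Dijon, Grenoble, Lille, Lyon, Marseille, Nantes, Reims, Strasbourg, Toulouse

Start at Lille.
Its neighbours: Dijon, Toulouse.
Then their neighbours: Marseille, Nantes, Reims.
Then next layer: Bordeaux, Grenoble, Lyon, Strasbourg.
Nothing further is reachable.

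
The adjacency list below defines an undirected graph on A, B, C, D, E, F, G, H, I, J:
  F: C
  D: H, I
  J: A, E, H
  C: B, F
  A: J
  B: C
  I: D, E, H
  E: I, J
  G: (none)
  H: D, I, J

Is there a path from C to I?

No

Explore from C.
Distance 1: reach B, F.
The search is exhausted without reaching I; it lies in a different component.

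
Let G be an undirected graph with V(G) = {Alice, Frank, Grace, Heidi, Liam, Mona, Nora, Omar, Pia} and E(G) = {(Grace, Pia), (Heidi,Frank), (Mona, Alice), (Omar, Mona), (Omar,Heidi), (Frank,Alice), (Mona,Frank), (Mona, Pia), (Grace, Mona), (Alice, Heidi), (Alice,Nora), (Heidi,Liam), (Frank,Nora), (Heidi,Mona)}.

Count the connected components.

From Alice: component {Alice, Frank, Grace, Heidi, Liam, Mona, Nora, Omar, Pia}.
That's 1 component.

1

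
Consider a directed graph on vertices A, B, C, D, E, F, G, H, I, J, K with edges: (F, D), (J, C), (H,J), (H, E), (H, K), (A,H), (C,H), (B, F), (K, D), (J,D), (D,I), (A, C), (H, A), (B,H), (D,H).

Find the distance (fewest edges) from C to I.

4

Distance 0: C.
Distance 1: H.
Distance 2: A, E, J, K.
Distance 3: D.
Distance 4: I — contains I.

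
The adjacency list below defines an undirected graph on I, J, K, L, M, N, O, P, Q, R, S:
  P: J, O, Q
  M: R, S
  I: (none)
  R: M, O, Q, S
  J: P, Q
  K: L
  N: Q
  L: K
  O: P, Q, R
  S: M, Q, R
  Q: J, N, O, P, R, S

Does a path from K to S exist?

Explore from K.
Distance 1: reach L.
The search is exhausted without reaching S; it lies in a different component.

No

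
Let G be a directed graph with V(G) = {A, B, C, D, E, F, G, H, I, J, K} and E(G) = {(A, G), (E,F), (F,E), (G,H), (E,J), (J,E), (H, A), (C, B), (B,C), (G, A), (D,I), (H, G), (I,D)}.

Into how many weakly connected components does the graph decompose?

From A: component {A, G, H}.
From B: component {B, C}.
From D: component {D, I}.
From E: component {E, F, J}.
From K: component {K}.
That's 5 components.

5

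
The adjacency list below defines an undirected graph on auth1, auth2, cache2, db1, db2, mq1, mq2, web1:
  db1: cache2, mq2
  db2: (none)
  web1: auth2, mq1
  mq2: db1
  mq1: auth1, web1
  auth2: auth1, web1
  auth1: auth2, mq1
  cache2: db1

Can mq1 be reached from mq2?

No

Explore from mq2.
Distance 1: reach db1.
Distance 2: reach cache2.
The search is exhausted without reaching mq1; it lies in a different component.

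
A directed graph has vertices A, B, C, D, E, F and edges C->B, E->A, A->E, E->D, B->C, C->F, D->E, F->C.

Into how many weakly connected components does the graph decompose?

2

From A: component {A, D, E}.
From B: component {B, C, F}.
That's 2 components.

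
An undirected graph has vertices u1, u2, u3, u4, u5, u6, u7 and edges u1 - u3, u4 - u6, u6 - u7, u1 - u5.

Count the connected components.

From u1: component {u1, u3, u5}.
From u2: component {u2}.
From u4: component {u4, u6, u7}.
That's 3 components.

3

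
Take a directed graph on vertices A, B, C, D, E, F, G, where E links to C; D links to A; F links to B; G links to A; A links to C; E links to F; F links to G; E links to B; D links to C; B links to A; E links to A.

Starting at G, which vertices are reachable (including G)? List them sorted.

A, C, G

Start at G.
Its neighbours: A.
Then their neighbours: C.
Nothing further is reachable.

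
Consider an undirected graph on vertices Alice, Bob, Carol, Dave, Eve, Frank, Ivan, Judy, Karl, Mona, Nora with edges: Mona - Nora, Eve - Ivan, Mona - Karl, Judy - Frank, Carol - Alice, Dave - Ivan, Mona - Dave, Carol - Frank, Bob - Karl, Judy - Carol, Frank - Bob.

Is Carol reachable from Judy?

Explore from Judy.
Distance 1: reach Carol, Frank.
Found Carol.

Yes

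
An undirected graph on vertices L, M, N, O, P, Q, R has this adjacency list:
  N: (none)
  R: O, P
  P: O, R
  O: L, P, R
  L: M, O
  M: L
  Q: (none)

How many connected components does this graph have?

From L: component {L, M, O, P, R}.
From N: component {N}.
From Q: component {Q}.
That's 3 components.

3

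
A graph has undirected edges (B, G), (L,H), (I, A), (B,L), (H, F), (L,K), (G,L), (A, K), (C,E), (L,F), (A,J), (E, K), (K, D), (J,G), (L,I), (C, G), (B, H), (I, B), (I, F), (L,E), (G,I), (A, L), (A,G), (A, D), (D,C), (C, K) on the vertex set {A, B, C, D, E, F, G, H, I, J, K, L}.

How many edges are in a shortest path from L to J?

2

Distance 0: L.
Distance 1: A, B, E, F, G, H, I, K.
Distance 2: C, D, J — contains J.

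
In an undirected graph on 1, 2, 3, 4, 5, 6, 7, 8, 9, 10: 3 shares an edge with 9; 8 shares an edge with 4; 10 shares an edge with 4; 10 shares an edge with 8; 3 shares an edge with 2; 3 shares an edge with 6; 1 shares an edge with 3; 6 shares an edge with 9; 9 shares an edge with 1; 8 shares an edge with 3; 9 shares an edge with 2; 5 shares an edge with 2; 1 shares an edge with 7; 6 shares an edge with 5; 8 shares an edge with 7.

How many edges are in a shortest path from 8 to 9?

2

Distance 0: 8.
Distance 1: 3, 4, 7, 10.
Distance 2: 1, 2, 6, 9 — contains 9.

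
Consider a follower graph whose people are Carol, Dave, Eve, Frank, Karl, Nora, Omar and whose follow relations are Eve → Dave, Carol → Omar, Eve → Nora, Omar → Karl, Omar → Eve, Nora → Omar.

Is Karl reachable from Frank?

Frank has no outgoing edges, so nothing is reachable from it.

No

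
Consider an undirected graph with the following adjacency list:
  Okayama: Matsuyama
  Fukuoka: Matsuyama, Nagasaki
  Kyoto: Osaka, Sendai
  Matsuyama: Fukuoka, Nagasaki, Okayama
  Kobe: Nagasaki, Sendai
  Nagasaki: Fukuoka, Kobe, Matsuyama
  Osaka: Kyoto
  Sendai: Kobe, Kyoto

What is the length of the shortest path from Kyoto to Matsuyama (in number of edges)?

4

Distance 0: Kyoto.
Distance 1: Osaka, Sendai.
Distance 2: Kobe.
Distance 3: Nagasaki.
Distance 4: Fukuoka, Matsuyama — contains Matsuyama.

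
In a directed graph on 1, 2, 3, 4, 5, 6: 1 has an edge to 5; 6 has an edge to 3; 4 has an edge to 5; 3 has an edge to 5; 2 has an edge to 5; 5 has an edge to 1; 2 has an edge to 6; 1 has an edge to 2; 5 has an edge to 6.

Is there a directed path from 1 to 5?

Explore from 1.
Distance 1: reach 2, 5.
Found 5.

Yes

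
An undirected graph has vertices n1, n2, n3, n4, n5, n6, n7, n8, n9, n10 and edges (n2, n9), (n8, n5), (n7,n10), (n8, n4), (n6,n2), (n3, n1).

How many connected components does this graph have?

4

From n1: component {n1, n3}.
From n2: component {n2, n6, n9}.
From n4: component {n4, n5, n8}.
From n7: component {n7, n10}.
That's 4 components.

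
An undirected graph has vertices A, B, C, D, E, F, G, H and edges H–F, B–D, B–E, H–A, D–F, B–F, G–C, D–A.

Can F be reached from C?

Explore from C.
Distance 1: reach G.
The search is exhausted without reaching F; it lies in a different component.

No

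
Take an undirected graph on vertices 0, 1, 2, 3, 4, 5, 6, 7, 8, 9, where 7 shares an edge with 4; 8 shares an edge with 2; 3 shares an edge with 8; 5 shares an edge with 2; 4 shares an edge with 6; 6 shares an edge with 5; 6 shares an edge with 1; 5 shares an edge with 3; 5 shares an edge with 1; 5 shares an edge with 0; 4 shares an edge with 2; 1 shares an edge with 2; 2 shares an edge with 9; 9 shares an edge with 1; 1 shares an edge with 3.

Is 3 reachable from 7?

Explore from 7.
Distance 1: reach 4.
Distance 2: reach 2, 6.
Distance 3: reach 1, 5, 8, 9.
Distance 4: reach 0, 3.
Found 3.

Yes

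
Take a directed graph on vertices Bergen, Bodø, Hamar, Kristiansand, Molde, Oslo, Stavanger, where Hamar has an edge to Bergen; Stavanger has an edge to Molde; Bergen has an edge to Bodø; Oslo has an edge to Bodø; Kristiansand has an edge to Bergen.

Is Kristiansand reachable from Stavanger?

No

Explore from Stavanger.
Distance 1: reach Molde.
The search from Stavanger is exhausted; no directed path reaches Kristiansand.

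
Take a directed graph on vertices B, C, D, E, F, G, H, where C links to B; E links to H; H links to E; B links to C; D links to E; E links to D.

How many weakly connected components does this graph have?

4

From B: component {B, C}.
From D: component {D, E, H}.
From F: component {F}.
From G: component {G}.
That's 4 components.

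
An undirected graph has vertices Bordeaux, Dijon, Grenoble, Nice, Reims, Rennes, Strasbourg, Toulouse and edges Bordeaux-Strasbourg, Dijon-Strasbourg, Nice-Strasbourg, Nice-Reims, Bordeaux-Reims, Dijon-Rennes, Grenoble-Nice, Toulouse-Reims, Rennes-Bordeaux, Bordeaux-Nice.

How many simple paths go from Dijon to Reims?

7

Dijon–Rennes–Bordeaux–Nice–Reims
Dijon–Rennes–Bordeaux–Reims
Dijon–Rennes–Bordeaux–Strasbourg–Nice–Reims
Dijon–Strasbourg–Bordeaux–Nice–Reims
Dijon–Strasbourg–Bordeaux–Reims
Dijon–Strasbourg–Nice–Bordeaux–Reims
Dijon–Strasbourg–Nice–Reims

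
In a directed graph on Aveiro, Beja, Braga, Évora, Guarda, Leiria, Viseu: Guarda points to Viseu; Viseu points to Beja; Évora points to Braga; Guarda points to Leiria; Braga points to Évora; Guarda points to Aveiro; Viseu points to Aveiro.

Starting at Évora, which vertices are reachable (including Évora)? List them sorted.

Start at Évora.
Its neighbours: Braga.
Nothing further is reachable.

Braga, Évora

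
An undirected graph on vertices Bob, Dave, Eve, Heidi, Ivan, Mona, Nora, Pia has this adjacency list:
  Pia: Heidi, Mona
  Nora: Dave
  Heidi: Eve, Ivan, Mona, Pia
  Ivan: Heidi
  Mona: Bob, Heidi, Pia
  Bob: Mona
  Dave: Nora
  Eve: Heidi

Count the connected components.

From Bob: component {Bob, Eve, Heidi, Ivan, Mona, Pia}.
From Dave: component {Dave, Nora}.
That's 2 components.

2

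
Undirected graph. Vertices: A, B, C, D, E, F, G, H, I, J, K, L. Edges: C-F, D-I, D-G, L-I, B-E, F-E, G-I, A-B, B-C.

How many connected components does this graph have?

5

From A: component {A, B, C, E, F}.
From D: component {D, G, I, L}.
From H: component {H}.
From J: component {J}.
From K: component {K}.
That's 5 components.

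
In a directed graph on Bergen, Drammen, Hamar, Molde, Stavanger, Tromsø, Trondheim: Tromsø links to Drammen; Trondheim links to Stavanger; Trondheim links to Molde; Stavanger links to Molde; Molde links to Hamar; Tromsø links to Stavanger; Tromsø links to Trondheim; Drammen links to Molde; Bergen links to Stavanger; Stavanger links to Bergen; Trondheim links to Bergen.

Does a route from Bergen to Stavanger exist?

Explore from Bergen.
Distance 1: reach Stavanger.
Found Stavanger.

Yes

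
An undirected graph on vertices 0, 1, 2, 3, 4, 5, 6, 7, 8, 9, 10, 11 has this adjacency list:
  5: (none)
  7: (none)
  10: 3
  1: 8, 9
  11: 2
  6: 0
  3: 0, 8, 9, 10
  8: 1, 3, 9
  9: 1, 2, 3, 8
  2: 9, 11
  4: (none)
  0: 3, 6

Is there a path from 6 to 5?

Explore from 6.
Distance 1: reach 0.
Distance 2: reach 3.
Distance 3: reach 8, 9, 10.
Distance 4: reach 1, 2.
Distance 5: reach 11.
The search is exhausted without reaching 5; it lies in a different component.

No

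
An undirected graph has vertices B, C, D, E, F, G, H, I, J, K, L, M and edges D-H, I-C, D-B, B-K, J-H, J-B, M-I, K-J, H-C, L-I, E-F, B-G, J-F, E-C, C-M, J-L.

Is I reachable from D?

Yes

Explore from D.
Distance 1: reach B, H.
Distance 2: reach C, G, J, K.
Distance 3: reach E, F, I, L, M.
Found I.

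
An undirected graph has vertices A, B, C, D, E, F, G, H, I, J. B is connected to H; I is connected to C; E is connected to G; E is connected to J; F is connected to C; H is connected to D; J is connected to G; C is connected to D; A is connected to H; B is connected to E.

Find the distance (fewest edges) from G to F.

Distance 0: G.
Distance 1: E, J.
Distance 2: B.
Distance 3: H.
Distance 4: A, D.
Distance 5: C.
Distance 6: F, I — contains F.

6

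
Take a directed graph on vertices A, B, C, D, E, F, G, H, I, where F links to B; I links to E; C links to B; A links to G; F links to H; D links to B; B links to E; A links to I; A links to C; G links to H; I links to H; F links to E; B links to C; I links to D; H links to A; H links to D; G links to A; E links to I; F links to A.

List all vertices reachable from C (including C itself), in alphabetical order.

Start at C.
Its neighbours: B.
Then their neighbours: E.
Then next layer: I.
Then next layer: D, H.
Then next layer: A.
Then next layer: G.
Nothing further is reachable.

A, B, C, D, E, G, H, I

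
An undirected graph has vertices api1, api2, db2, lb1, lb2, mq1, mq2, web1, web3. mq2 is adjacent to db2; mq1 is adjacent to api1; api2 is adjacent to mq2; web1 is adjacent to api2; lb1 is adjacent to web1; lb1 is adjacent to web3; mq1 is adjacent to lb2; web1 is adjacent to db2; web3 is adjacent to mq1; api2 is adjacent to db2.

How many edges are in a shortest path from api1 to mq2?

Distance 0: api1.
Distance 1: mq1.
Distance 2: lb2, web3.
Distance 3: lb1.
Distance 4: web1.
Distance 5: api2, db2.
Distance 6: mq2 — contains mq2.

6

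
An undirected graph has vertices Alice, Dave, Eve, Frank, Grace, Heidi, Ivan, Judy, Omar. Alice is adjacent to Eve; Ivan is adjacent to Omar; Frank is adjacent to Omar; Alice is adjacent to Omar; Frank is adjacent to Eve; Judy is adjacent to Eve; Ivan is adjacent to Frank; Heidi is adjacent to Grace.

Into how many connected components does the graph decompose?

3

From Alice: component {Alice, Eve, Frank, Ivan, Judy, Omar}.
From Dave: component {Dave}.
From Grace: component {Grace, Heidi}.
That's 3 components.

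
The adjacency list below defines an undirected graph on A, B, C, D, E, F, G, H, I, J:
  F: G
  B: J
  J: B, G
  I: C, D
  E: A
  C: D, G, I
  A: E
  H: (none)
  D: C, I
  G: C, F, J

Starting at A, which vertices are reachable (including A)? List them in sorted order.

A, E

Start at A.
Its neighbours: E.
Nothing further is reachable.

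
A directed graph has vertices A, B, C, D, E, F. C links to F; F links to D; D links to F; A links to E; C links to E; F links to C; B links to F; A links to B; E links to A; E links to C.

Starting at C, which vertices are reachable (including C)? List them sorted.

Start at C.
Its neighbours: E, F.
Then their neighbours: A, D.
Then next layer: B.
Every vertex is now reached.

A, B, C, D, E, F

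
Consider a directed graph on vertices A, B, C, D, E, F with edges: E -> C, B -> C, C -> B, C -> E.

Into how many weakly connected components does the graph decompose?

From A: component {A}.
From B: component {B, C, E}.
From D: component {D}.
From F: component {F}.
That's 4 components.

4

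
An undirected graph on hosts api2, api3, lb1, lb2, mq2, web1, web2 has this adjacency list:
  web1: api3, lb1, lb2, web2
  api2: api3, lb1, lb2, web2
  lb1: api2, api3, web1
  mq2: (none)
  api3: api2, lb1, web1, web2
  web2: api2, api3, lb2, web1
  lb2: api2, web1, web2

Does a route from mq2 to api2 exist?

mq2 has no edges, so nothing is reachable from it.

No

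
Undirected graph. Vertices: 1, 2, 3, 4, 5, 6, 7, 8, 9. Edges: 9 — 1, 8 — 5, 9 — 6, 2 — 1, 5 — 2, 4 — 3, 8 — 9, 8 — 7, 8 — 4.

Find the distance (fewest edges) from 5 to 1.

Distance 0: 5.
Distance 1: 2, 8.
Distance 2: 1, 4, 7, 9 — contains 1.

2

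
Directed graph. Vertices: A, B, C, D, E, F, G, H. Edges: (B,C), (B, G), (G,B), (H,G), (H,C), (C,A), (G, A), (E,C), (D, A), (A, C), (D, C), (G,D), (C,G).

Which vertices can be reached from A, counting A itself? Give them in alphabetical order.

Start at A.
Its neighbours: C.
Then their neighbours: G.
Then next layer: B, D.
Nothing further is reachable.

A, B, C, D, G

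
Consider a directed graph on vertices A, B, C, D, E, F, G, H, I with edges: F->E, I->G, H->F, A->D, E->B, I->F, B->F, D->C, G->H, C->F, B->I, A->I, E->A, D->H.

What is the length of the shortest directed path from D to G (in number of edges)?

Distance 0: D.
Distance 1: C, H.
Distance 2: F.
Distance 3: E.
Distance 4: A, B.
Distance 5: I.
Distance 6: G — contains G.

6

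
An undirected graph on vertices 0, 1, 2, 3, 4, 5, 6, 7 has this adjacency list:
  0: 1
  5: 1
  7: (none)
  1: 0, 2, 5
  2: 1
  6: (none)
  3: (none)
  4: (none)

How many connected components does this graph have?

From 0: component {0, 1, 2, 5}.
From 3: component {3}.
From 4: component {4}.
From 6: component {6}.
From 7: component {7}.
That's 5 components.

5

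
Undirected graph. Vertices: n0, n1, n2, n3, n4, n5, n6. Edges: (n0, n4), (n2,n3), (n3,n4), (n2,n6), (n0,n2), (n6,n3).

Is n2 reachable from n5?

No

n5 has no edges, so nothing is reachable from it.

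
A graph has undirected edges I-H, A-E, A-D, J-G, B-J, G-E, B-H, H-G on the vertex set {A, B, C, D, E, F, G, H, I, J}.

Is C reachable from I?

Explore from I.
Distance 1: reach H.
Distance 2: reach B, G.
Distance 3: reach E, J.
Distance 4: reach A.
Distance 5: reach D.
The search is exhausted without reaching C; it lies in a different component.

No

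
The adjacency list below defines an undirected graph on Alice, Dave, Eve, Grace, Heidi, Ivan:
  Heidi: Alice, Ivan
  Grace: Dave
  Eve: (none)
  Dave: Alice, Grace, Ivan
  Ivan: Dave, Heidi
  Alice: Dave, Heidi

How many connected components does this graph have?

From Alice: component {Alice, Dave, Grace, Heidi, Ivan}.
From Eve: component {Eve}.
That's 2 components.

2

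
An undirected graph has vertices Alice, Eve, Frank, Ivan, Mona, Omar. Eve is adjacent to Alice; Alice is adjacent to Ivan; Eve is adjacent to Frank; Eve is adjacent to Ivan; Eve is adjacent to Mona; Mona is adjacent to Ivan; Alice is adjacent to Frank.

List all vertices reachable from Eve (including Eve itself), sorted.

Start at Eve.
Its neighbours: Alice, Frank, Ivan, Mona.
Nothing further is reachable.

Alice, Eve, Frank, Ivan, Mona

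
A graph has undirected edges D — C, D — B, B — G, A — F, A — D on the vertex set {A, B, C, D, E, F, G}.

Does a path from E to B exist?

E has no edges, so nothing is reachable from it.

No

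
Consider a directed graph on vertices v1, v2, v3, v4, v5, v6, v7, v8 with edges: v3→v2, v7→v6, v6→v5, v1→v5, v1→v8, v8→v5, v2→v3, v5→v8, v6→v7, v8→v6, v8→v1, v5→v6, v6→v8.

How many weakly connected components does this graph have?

From v1: component {v1, v5, v6, v7, v8}.
From v2: component {v2, v3}.
From v4: component {v4}.
That's 3 components.

3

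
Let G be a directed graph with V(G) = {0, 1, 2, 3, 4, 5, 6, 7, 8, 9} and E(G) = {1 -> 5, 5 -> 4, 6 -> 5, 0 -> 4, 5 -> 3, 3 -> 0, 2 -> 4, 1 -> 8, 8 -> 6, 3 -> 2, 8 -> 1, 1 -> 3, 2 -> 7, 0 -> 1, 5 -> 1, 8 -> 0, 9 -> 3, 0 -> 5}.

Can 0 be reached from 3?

Explore from 3.
Distance 1: reach 0, 2.
Found 0.

Yes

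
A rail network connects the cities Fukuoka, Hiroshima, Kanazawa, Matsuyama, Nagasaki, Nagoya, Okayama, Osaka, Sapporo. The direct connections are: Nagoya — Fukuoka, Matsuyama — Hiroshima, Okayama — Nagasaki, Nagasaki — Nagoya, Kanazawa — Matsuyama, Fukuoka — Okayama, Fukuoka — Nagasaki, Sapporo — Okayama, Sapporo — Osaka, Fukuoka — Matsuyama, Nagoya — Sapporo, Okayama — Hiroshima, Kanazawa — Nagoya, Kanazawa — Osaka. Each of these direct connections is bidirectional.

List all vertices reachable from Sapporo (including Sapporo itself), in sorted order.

Start at Sapporo.
Its neighbours: Nagoya, Okayama, Osaka.
Then their neighbours: Fukuoka, Hiroshima, Kanazawa, Nagasaki.
Then next layer: Matsuyama.
Every vertex is now reached.

Fukuoka, Hiroshima, Kanazawa, Matsuyama, Nagasaki, Nagoya, Okayama, Osaka, Sapporo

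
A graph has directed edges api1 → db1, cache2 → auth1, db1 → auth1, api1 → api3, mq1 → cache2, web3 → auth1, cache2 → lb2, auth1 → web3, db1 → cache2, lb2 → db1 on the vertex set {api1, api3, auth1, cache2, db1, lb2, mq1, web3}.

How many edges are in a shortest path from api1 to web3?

Distance 0: api1.
Distance 1: api3, db1.
Distance 2: auth1, cache2.
Distance 3: lb2, web3 — contains web3.

3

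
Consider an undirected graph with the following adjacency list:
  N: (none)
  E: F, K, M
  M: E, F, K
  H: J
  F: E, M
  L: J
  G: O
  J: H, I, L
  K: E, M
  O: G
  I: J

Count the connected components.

From E: component {E, F, K, M}.
From G: component {G, O}.
From H: component {H, I, J, L}.
From N: component {N}.
That's 4 components.

4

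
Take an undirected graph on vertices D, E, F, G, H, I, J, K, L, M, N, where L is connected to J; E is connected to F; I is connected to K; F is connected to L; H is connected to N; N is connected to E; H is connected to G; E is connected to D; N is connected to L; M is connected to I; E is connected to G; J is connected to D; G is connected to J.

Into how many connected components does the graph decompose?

From D: component {D, E, F, G, H, J, L, N}.
From I: component {I, K, M}.
That's 2 components.

2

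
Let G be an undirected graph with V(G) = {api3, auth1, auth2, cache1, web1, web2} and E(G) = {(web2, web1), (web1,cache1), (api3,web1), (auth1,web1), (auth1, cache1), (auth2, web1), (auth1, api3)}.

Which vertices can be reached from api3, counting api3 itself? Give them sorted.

api3, auth1, auth2, cache1, web1, web2

Start at api3.
Its neighbours: auth1, web1.
Then their neighbours: auth2, cache1, web2.
Every vertex is now reached.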